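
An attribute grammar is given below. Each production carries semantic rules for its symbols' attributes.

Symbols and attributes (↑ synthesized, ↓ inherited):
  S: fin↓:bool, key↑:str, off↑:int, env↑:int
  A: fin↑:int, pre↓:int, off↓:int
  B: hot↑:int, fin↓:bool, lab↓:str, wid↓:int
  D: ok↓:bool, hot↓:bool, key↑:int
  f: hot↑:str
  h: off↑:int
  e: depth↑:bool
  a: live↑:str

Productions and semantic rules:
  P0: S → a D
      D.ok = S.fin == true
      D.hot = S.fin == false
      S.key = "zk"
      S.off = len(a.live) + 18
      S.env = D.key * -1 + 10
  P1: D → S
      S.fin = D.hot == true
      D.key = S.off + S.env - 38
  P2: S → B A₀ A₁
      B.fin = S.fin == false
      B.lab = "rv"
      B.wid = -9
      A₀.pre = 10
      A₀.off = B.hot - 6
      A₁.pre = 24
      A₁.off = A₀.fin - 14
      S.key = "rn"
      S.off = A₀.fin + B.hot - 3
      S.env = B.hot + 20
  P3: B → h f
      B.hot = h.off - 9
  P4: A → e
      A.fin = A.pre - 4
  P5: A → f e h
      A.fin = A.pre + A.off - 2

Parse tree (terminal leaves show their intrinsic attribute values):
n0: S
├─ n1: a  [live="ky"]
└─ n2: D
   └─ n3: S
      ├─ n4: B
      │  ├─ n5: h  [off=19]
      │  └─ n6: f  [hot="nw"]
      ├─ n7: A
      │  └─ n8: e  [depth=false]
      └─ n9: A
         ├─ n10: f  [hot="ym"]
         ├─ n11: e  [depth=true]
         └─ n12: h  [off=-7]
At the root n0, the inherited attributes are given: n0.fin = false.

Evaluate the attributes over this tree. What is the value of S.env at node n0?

1. n0.fin = false  [given at root]
2. n1.live = "ky"  [terminal]
3. n2.ok = false  [S.fin == true]
4. n2.hot = true  [S.fin == false]
5. n3.fin = true  [D.hot == true]
6. n4.fin = false  [S.fin == false]
7. n4.lab = "rv"  ["rv"]
8. n4.wid = -9  [-9]
9. n5.off = 19  [terminal]
10. n6.hot = "nw"  [terminal]
11. n4.hot = 10  [h.off - 9]
12. n7.pre = 10  [10]
13. n7.off = 4  [B.hot - 6]
14. n8.depth = false  [terminal]
15. n7.fin = 6  [A.pre - 4]
16. n9.pre = 24  [24]
17. n9.off = -8  [A₀.fin - 14]
18. n10.hot = "ym"  [terminal]
19. n11.depth = true  [terminal]
20. n12.off = -7  [terminal]
21. n9.fin = 14  [A.pre + A.off - 2]
22. n3.key = "rn"  ["rn"]
23. n3.off = 13  [A₀.fin + B.hot - 3]
24. n3.env = 30  [B.hot + 20]
25. n2.key = 5  [S.off + S.env - 38]
26. n0.key = "zk"  ["zk"]
27. n0.off = 20  [len(a.live) + 18]
28. n0.env = 5  [D.key * -1 + 10]

5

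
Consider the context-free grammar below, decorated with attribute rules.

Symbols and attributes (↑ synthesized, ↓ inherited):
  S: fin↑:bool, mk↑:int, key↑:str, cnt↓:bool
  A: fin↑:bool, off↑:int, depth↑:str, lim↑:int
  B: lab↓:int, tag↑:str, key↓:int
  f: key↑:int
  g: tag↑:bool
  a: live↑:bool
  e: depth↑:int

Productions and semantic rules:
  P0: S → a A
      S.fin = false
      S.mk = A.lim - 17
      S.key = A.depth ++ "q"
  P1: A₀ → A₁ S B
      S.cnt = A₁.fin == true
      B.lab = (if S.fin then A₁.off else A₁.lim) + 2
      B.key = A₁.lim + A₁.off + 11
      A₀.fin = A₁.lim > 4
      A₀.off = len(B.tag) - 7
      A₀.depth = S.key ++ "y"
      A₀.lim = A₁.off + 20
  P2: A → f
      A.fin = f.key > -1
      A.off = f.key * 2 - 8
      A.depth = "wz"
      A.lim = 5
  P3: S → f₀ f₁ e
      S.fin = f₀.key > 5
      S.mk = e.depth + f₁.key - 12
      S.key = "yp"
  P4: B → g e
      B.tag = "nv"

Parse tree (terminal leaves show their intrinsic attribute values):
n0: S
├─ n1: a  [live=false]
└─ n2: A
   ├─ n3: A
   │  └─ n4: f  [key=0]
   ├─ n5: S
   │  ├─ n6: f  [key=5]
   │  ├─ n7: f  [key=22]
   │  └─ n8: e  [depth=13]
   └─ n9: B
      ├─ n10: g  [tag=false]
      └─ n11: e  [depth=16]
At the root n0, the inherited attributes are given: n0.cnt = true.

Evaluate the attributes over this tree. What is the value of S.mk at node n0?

1. n0.cnt = true  [given at root]
2. n1.live = false  [terminal]
3. n4.key = 0  [terminal]
4. n3.fin = true  [f.key > -1]
5. n3.off = -8  [f.key * 2 - 8]
6. n3.depth = "wz"  ["wz"]
7. n3.lim = 5  [5]
8. n5.cnt = true  [A₁.fin == true]
9. n6.key = 5  [terminal]
10. n7.key = 22  [terminal]
11. n8.depth = 13  [terminal]
12. n5.fin = false  [f₀.key > 5]
13. n5.mk = 23  [e.depth + f₁.key - 12]
14. n5.key = "yp"  ["yp"]
15. n9.lab = 7  [(if S.fin then A₁.off else A₁.lim) + 2]
16. n9.key = 8  [A₁.lim + A₁.off + 11]
17. n10.tag = false  [terminal]
18. n11.depth = 16  [terminal]
19. n9.tag = "nv"  ["nv"]
20. n2.fin = true  [A₁.lim > 4]
21. n2.off = -5  [len(B.tag) - 7]
22. n2.depth = "ypy"  [S.key ++ "y"]
23. n2.lim = 12  [A₁.off + 20]
24. n0.fin = false  [false]
25. n0.mk = -5  [A.lim - 17]
26. n0.key = "ypyq"  [A.depth ++ "q"]

-5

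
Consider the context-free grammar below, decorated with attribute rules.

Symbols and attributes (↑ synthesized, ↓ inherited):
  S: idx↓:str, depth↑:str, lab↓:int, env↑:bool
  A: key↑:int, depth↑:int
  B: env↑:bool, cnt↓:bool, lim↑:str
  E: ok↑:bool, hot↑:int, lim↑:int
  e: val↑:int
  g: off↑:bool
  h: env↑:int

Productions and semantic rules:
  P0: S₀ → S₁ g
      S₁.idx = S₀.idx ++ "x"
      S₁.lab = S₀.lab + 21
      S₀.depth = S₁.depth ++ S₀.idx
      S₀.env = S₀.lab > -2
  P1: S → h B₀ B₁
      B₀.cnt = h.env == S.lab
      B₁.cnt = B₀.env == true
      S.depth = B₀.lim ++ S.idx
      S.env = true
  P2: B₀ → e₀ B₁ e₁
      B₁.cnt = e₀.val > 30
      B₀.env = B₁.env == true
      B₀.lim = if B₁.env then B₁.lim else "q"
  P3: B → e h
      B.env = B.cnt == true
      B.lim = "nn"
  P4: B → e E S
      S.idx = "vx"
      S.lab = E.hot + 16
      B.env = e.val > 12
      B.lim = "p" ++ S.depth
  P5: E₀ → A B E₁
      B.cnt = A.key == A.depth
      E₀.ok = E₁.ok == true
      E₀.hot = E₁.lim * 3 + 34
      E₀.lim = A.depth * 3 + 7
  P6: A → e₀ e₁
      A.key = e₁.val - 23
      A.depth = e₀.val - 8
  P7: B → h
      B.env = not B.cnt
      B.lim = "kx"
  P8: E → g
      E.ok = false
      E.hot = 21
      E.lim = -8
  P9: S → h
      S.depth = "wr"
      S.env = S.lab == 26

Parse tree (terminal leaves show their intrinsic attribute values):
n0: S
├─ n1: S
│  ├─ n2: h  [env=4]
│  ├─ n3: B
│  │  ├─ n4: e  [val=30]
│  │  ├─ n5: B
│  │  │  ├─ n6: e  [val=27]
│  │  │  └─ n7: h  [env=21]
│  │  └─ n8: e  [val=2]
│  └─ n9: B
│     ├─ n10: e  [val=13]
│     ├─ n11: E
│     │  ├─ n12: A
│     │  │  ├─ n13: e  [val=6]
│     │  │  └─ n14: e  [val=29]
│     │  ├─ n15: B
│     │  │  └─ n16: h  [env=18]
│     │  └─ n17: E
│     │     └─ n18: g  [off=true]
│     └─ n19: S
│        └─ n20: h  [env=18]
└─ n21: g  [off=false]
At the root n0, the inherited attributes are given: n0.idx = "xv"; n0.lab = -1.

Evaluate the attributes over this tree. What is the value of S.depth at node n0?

"qxvxxv"

1. n0.idx = "xv"  [given at root]
2. n0.lab = -1  [given at root]
3. n1.idx = "xvx"  [S₀.idx ++ "x"]
4. n1.lab = 20  [S₀.lab + 21]
5. n2.env = 4  [terminal]
6. n3.cnt = false  [h.env == S.lab]
7. n4.val = 30  [terminal]
8. n5.cnt = false  [e₀.val > 30]
9. n6.val = 27  [terminal]
10. n7.env = 21  [terminal]
11. n5.env = false  [B.cnt == true]
12. n5.lim = "nn"  ["nn"]
13. n8.val = 2  [terminal]
14. n3.env = false  [B₁.env == true]
15. n3.lim = "q"  [if B₁.env then B₁.lim else "q"]
16. n9.cnt = false  [B₀.env == true]
17. n10.val = 13  [terminal]
18. n13.val = 6  [terminal]
19. n14.val = 29  [terminal]
20. n12.key = 6  [e₁.val - 23]
21. n12.depth = -2  [e₀.val - 8]
22. n15.cnt = false  [A.key == A.depth]
23. n16.env = 18  [terminal]
24. n15.env = true  [not B.cnt]
25. n15.lim = "kx"  ["kx"]
26. n18.off = true  [terminal]
27. n17.ok = false  [false]
28. n17.hot = 21  [21]
29. n17.lim = -8  [-8]
30. n11.ok = false  [E₁.ok == true]
31. n11.hot = 10  [E₁.lim * 3 + 34]
32. n11.lim = 1  [A.depth * 3 + 7]
33. n19.idx = "vx"  ["vx"]
34. n19.lab = 26  [E.hot + 16]
35. n20.env = 18  [terminal]
36. n19.depth = "wr"  ["wr"]
37. n19.env = true  [S.lab == 26]
38. n9.env = true  [e.val > 12]
39. n9.lim = "pwr"  ["p" ++ S.depth]
40. n1.depth = "qxvx"  [B₀.lim ++ S.idx]
41. n1.env = true  [true]
42. n21.off = false  [terminal]
43. n0.depth = "qxvxxv"  [S₁.depth ++ S₀.idx]
44. n0.env = true  [S₀.lab > -2]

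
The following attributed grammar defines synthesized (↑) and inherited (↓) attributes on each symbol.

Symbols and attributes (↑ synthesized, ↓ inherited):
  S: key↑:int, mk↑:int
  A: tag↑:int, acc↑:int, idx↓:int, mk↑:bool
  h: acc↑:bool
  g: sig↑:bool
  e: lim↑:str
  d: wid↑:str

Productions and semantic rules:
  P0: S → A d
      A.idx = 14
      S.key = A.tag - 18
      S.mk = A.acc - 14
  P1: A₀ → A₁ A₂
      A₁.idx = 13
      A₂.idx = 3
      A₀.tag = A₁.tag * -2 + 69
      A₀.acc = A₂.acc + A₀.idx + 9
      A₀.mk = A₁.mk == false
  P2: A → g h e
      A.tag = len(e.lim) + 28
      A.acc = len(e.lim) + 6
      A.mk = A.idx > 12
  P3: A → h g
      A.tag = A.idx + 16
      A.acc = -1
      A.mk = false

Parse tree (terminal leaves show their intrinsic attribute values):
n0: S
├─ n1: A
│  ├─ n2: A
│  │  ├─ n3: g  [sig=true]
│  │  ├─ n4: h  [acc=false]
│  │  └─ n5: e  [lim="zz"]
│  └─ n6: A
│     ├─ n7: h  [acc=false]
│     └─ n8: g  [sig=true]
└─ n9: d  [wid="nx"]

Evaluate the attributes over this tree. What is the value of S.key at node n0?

1. n1.idx = 14  [14]
2. n2.idx = 13  [13]
3. n3.sig = true  [terminal]
4. n4.acc = false  [terminal]
5. n5.lim = "zz"  [terminal]
6. n2.tag = 30  [len(e.lim) + 28]
7. n2.acc = 8  [len(e.lim) + 6]
8. n2.mk = true  [A.idx > 12]
9. n6.idx = 3  [3]
10. n7.acc = false  [terminal]
11. n8.sig = true  [terminal]
12. n6.tag = 19  [A.idx + 16]
13. n6.acc = -1  [-1]
14. n6.mk = false  [false]
15. n1.tag = 9  [A₁.tag * -2 + 69]
16. n1.acc = 22  [A₂.acc + A₀.idx + 9]
17. n1.mk = false  [A₁.mk == false]
18. n9.wid = "nx"  [terminal]
19. n0.key = -9  [A.tag - 18]
20. n0.mk = 8  [A.acc - 14]

-9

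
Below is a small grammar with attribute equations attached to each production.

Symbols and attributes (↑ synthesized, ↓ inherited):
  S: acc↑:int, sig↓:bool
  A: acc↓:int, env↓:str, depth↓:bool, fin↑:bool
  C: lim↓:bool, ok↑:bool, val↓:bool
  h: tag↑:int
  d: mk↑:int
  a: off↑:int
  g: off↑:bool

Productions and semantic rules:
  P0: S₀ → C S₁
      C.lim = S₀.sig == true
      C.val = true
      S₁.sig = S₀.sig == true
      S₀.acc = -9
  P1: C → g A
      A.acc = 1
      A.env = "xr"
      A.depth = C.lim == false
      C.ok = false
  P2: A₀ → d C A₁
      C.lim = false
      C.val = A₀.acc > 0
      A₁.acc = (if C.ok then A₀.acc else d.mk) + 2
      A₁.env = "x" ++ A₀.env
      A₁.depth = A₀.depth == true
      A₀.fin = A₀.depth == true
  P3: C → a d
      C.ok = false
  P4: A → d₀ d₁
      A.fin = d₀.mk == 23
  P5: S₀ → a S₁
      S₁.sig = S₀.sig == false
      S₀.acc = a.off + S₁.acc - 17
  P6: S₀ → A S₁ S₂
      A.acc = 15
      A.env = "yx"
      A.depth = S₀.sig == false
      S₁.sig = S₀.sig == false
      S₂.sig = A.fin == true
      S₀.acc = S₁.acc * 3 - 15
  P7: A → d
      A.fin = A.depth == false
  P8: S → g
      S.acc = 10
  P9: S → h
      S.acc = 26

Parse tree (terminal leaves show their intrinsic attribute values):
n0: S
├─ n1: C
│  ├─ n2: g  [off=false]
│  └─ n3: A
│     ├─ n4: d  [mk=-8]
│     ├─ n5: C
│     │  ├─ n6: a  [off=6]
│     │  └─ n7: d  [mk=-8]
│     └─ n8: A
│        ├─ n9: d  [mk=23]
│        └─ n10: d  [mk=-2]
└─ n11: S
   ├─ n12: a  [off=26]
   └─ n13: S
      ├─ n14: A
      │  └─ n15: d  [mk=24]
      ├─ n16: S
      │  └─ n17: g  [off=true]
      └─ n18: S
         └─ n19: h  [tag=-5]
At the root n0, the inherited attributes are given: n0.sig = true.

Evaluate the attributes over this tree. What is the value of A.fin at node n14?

false

1. n0.sig = true  [given at root]
2. n1.lim = true  [S₀.sig == true]
3. n1.val = true  [true]
4. n2.off = false  [terminal]
5. n3.acc = 1  [1]
6. n3.env = "xr"  ["xr"]
7. n3.depth = false  [C.lim == false]
8. n4.mk = -8  [terminal]
9. n5.lim = false  [false]
10. n5.val = true  [A₀.acc > 0]
11. n6.off = 6  [terminal]
12. n7.mk = -8  [terminal]
13. n5.ok = false  [false]
14. n8.acc = -6  [(if C.ok then A₀.acc else d.mk) + 2]
15. n8.env = "xxr"  ["x" ++ A₀.env]
16. n8.depth = false  [A₀.depth == true]
17. n9.mk = 23  [terminal]
18. n10.mk = -2  [terminal]
19. n8.fin = true  [d₀.mk == 23]
20. n3.fin = false  [A₀.depth == true]
21. n1.ok = false  [false]
22. n11.sig = true  [S₀.sig == true]
23. n12.off = 26  [terminal]
24. n13.sig = false  [S₀.sig == false]
25. n14.acc = 15  [15]
26. n14.env = "yx"  ["yx"]
27. n14.depth = true  [S₀.sig == false]
28. n15.mk = 24  [terminal]
29. n14.fin = false  [A.depth == false]
30. n16.sig = true  [S₀.sig == false]
31. n17.off = true  [terminal]
32. n16.acc = 10  [10]
33. n18.sig = false  [A.fin == true]
34. n19.tag = -5  [terminal]
35. n18.acc = 26  [26]
36. n13.acc = 15  [S₁.acc * 3 - 15]
37. n11.acc = 24  [a.off + S₁.acc - 17]
38. n0.acc = -9  [-9]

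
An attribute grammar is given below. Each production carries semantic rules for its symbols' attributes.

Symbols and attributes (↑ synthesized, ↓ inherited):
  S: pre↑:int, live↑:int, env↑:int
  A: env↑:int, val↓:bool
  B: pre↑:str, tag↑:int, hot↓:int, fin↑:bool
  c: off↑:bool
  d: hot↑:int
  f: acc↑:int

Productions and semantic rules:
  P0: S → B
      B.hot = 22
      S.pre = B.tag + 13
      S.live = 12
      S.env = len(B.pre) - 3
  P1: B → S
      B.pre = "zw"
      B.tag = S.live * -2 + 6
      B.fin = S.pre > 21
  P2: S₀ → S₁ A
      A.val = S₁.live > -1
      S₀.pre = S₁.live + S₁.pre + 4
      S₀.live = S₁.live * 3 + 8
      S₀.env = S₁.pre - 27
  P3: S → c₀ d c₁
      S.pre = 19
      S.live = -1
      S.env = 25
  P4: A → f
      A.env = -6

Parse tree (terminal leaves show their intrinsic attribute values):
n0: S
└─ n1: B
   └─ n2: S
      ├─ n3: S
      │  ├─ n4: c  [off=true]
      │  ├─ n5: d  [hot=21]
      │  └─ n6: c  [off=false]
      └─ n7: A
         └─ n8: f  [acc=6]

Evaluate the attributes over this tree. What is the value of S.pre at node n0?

1. n1.hot = 22  [22]
2. n4.off = true  [terminal]
3. n5.hot = 21  [terminal]
4. n6.off = false  [terminal]
5. n3.pre = 19  [19]
6. n3.live = -1  [-1]
7. n3.env = 25  [25]
8. n7.val = false  [S₁.live > -1]
9. n8.acc = 6  [terminal]
10. n7.env = -6  [-6]
11. n2.pre = 22  [S₁.live + S₁.pre + 4]
12. n2.live = 5  [S₁.live * 3 + 8]
13. n2.env = -8  [S₁.pre - 27]
14. n1.pre = "zw"  ["zw"]
15. n1.tag = -4  [S.live * -2 + 6]
16. n1.fin = true  [S.pre > 21]
17. n0.pre = 9  [B.tag + 13]
18. n0.live = 12  [12]
19. n0.env = -1  [len(B.pre) - 3]

9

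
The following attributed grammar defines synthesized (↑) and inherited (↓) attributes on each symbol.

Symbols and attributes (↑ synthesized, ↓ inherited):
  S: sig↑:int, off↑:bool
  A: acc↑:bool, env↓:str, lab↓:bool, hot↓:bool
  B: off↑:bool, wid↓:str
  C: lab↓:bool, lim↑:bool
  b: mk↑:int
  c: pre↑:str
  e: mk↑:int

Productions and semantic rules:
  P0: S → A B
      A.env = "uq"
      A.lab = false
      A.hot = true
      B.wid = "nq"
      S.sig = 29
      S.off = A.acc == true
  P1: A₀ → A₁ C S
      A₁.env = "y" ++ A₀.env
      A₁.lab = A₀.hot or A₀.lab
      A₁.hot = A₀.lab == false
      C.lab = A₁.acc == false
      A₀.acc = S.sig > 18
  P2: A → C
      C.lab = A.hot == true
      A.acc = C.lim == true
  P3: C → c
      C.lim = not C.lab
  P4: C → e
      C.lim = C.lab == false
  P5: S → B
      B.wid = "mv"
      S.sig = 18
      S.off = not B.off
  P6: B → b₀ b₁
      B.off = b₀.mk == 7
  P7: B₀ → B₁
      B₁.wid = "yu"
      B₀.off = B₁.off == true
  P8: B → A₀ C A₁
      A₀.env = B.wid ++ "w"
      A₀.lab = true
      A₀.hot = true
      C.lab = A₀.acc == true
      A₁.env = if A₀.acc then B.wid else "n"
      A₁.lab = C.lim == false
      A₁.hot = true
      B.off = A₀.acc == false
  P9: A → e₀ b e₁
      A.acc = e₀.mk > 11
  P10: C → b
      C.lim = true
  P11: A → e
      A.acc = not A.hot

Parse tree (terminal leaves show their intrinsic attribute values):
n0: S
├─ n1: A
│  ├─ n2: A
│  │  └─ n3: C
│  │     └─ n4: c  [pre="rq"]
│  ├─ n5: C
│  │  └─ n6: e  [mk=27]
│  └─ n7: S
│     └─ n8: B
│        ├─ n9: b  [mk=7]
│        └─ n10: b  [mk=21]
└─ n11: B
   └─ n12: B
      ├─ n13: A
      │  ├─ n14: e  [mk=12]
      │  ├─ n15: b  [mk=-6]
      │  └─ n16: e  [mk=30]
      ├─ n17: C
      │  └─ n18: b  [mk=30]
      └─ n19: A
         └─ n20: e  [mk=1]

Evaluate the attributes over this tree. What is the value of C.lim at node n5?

1. n1.env = "uq"  ["uq"]
2. n1.lab = false  [false]
3. n1.hot = true  [true]
4. n2.env = "yuq"  ["y" ++ A₀.env]
5. n2.lab = true  [A₀.hot or A₀.lab]
6. n2.hot = true  [A₀.lab == false]
7. n3.lab = true  [A.hot == true]
8. n4.pre = "rq"  [terminal]
9. n3.lim = false  [not C.lab]
10. n2.acc = false  [C.lim == true]
11. n5.lab = true  [A₁.acc == false]
12. n6.mk = 27  [terminal]
13. n5.lim = false  [C.lab == false]
14. n8.wid = "mv"  ["mv"]
15. n9.mk = 7  [terminal]
16. n10.mk = 21  [terminal]
17. n8.off = true  [b₀.mk == 7]
18. n7.sig = 18  [18]
19. n7.off = false  [not B.off]
20. n1.acc = false  [S.sig > 18]
21. n11.wid = "nq"  ["nq"]
22. n12.wid = "yu"  ["yu"]
23. n13.env = "yuw"  [B.wid ++ "w"]
24. n13.lab = true  [true]
25. n13.hot = true  [true]
26. n14.mk = 12  [terminal]
27. n15.mk = -6  [terminal]
28. n16.mk = 30  [terminal]
29. n13.acc = true  [e₀.mk > 11]
30. n17.lab = true  [A₀.acc == true]
31. n18.mk = 30  [terminal]
32. n17.lim = true  [true]
33. n19.env = "yu"  [if A₀.acc then B.wid else "n"]
34. n19.lab = false  [C.lim == false]
35. n19.hot = true  [true]
36. n20.mk = 1  [terminal]
37. n19.acc = false  [not A.hot]
38. n12.off = false  [A₀.acc == false]
39. n11.off = false  [B₁.off == true]
40. n0.sig = 29  [29]
41. n0.off = false  [A.acc == true]

false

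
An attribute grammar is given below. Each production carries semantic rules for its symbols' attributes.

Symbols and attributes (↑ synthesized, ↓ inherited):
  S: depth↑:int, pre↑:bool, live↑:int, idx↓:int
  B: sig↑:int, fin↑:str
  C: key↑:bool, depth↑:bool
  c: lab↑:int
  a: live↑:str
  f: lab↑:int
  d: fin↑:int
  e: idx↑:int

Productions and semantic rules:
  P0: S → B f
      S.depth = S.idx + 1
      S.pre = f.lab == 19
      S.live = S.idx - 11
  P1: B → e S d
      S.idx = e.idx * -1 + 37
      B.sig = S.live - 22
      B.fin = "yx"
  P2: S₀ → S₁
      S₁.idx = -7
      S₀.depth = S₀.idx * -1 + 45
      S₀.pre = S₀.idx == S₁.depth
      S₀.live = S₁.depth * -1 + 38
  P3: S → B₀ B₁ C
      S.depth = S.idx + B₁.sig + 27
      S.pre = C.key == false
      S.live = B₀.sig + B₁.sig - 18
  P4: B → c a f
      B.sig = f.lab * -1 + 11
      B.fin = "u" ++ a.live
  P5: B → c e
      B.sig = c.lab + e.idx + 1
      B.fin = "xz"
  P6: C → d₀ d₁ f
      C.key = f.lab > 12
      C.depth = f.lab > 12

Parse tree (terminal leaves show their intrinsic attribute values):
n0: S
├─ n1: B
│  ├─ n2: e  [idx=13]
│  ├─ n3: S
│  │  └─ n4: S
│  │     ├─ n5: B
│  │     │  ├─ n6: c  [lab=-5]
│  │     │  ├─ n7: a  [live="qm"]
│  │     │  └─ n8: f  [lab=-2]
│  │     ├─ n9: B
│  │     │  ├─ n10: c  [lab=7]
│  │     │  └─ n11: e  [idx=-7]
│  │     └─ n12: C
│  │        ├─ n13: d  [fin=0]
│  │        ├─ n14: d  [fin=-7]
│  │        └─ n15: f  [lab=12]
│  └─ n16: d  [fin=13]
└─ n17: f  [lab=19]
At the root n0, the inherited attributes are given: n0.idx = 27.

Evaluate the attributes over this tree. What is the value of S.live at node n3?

17

1. n0.idx = 27  [given at root]
2. n2.idx = 13  [terminal]
3. n3.idx = 24  [e.idx * -1 + 37]
4. n4.idx = -7  [-7]
5. n6.lab = -5  [terminal]
6. n7.live = "qm"  [terminal]
7. n8.lab = -2  [terminal]
8. n5.sig = 13  [f.lab * -1 + 11]
9. n5.fin = "uqm"  ["u" ++ a.live]
10. n10.lab = 7  [terminal]
11. n11.idx = -7  [terminal]
12. n9.sig = 1  [c.lab + e.idx + 1]
13. n9.fin = "xz"  ["xz"]
14. n13.fin = 0  [terminal]
15. n14.fin = -7  [terminal]
16. n15.lab = 12  [terminal]
17. n12.key = false  [f.lab > 12]
18. n12.depth = false  [f.lab > 12]
19. n4.depth = 21  [S.idx + B₁.sig + 27]
20. n4.pre = true  [C.key == false]
21. n4.live = -4  [B₀.sig + B₁.sig - 18]
22. n3.depth = 21  [S₀.idx * -1 + 45]
23. n3.pre = false  [S₀.idx == S₁.depth]
24. n3.live = 17  [S₁.depth * -1 + 38]
25. n16.fin = 13  [terminal]
26. n1.sig = -5  [S.live - 22]
27. n1.fin = "yx"  ["yx"]
28. n17.lab = 19  [terminal]
29. n0.depth = 28  [S.idx + 1]
30. n0.pre = true  [f.lab == 19]
31. n0.live = 16  [S.idx - 11]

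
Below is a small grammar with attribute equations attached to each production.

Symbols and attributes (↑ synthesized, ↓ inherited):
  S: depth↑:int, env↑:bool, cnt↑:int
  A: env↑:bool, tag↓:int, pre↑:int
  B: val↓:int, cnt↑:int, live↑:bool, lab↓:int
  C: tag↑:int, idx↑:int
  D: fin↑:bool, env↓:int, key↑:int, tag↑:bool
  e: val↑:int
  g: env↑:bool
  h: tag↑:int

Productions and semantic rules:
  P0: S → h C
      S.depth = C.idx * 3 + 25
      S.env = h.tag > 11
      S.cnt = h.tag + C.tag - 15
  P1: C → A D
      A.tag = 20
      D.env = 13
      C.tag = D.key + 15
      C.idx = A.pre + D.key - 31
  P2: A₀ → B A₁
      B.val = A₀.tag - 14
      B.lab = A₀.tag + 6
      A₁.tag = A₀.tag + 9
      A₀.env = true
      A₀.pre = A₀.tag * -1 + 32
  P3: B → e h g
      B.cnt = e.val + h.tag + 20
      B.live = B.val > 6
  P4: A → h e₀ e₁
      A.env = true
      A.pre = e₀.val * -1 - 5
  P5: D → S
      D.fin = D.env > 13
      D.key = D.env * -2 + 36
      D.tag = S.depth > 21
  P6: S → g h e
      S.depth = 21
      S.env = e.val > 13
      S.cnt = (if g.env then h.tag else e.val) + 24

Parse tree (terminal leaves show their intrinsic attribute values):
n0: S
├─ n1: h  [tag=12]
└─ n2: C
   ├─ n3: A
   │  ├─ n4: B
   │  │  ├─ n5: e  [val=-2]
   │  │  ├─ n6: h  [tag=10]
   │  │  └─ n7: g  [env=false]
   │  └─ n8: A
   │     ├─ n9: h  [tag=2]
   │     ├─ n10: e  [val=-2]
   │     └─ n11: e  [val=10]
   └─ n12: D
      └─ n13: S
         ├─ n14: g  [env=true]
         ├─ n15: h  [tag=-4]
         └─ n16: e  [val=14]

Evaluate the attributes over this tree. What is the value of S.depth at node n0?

-2

1. n1.tag = 12  [terminal]
2. n3.tag = 20  [20]
3. n4.val = 6  [A₀.tag - 14]
4. n4.lab = 26  [A₀.tag + 6]
5. n5.val = -2  [terminal]
6. n6.tag = 10  [terminal]
7. n7.env = false  [terminal]
8. n4.cnt = 28  [e.val + h.tag + 20]
9. n4.live = false  [B.val > 6]
10. n8.tag = 29  [A₀.tag + 9]
11. n9.tag = 2  [terminal]
12. n10.val = -2  [terminal]
13. n11.val = 10  [terminal]
14. n8.env = true  [true]
15. n8.pre = -3  [e₀.val * -1 - 5]
16. n3.env = true  [true]
17. n3.pre = 12  [A₀.tag * -1 + 32]
18. n12.env = 13  [13]
19. n14.env = true  [terminal]
20. n15.tag = -4  [terminal]
21. n16.val = 14  [terminal]
22. n13.depth = 21  [21]
23. n13.env = true  [e.val > 13]
24. n13.cnt = 20  [(if g.env then h.tag else e.val) + 24]
25. n12.fin = false  [D.env > 13]
26. n12.key = 10  [D.env * -2 + 36]
27. n12.tag = false  [S.depth > 21]
28. n2.tag = 25  [D.key + 15]
29. n2.idx = -9  [A.pre + D.key - 31]
30. n0.depth = -2  [C.idx * 3 + 25]
31. n0.env = true  [h.tag > 11]
32. n0.cnt = 22  [h.tag + C.tag - 15]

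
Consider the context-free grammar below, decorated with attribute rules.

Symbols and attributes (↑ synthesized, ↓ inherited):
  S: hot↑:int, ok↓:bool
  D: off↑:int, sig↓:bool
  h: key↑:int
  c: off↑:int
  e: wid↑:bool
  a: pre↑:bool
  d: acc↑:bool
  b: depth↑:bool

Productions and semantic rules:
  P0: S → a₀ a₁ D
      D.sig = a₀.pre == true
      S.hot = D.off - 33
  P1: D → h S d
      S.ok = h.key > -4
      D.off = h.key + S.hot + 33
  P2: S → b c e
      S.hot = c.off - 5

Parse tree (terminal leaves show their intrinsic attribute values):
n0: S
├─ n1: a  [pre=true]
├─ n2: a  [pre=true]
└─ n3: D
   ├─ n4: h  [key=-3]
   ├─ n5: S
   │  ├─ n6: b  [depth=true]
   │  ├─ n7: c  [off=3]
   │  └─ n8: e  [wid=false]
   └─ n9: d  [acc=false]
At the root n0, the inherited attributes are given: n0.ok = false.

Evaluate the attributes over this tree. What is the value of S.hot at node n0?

1. n0.ok = false  [given at root]
2. n1.pre = true  [terminal]
3. n2.pre = true  [terminal]
4. n3.sig = true  [a₀.pre == true]
5. n4.key = -3  [terminal]
6. n5.ok = true  [h.key > -4]
7. n6.depth = true  [terminal]
8. n7.off = 3  [terminal]
9. n8.wid = false  [terminal]
10. n5.hot = -2  [c.off - 5]
11. n9.acc = false  [terminal]
12. n3.off = 28  [h.key + S.hot + 33]
13. n0.hot = -5  [D.off - 33]

-5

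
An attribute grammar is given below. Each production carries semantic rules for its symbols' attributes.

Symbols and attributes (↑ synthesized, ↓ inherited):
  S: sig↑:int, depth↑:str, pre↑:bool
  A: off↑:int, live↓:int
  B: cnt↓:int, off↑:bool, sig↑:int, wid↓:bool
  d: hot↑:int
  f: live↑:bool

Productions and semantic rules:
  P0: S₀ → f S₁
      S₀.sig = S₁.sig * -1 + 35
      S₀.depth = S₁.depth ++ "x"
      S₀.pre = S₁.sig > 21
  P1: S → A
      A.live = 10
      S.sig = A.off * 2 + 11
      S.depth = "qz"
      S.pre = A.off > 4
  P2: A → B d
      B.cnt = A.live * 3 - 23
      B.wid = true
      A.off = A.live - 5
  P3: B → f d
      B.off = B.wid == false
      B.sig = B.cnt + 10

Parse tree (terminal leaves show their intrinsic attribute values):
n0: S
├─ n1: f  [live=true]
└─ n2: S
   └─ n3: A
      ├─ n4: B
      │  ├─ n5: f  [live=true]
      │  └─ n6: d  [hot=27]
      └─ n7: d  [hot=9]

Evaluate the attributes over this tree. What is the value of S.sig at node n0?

14

1. n1.live = true  [terminal]
2. n3.live = 10  [10]
3. n4.cnt = 7  [A.live * 3 - 23]
4. n4.wid = true  [true]
5. n5.live = true  [terminal]
6. n6.hot = 27  [terminal]
7. n4.off = false  [B.wid == false]
8. n4.sig = 17  [B.cnt + 10]
9. n7.hot = 9  [terminal]
10. n3.off = 5  [A.live - 5]
11. n2.sig = 21  [A.off * 2 + 11]
12. n2.depth = "qz"  ["qz"]
13. n2.pre = true  [A.off > 4]
14. n0.sig = 14  [S₁.sig * -1 + 35]
15. n0.depth = "qzx"  [S₁.depth ++ "x"]
16. n0.pre = false  [S₁.sig > 21]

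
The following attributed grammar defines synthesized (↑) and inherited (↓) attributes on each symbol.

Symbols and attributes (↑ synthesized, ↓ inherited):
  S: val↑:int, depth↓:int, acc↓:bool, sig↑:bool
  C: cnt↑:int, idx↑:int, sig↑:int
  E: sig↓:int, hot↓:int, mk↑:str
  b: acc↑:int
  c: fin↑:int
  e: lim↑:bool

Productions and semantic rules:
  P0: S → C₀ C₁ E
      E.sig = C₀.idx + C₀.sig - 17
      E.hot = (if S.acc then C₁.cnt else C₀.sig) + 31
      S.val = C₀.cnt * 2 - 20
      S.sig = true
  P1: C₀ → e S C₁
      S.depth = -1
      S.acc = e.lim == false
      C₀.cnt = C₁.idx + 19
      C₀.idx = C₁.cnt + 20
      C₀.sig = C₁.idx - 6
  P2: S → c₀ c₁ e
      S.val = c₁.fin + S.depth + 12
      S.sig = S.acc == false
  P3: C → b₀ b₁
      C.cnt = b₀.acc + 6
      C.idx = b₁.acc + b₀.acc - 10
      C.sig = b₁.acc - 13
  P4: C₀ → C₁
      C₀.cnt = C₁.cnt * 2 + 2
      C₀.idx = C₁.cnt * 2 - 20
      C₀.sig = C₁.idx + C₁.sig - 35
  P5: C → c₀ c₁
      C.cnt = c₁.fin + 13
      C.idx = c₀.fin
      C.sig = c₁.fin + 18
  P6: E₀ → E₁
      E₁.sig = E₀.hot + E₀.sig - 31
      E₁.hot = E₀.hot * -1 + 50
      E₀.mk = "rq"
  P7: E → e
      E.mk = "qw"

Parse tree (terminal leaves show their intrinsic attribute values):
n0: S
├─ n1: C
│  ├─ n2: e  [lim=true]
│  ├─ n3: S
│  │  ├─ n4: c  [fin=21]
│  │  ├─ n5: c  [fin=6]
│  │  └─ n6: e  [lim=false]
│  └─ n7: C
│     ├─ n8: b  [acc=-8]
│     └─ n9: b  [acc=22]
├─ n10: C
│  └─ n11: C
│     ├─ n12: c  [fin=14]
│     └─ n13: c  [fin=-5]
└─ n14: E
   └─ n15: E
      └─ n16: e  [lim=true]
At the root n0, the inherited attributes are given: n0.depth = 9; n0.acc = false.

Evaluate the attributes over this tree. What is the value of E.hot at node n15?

1. n0.depth = 9  [given at root]
2. n0.acc = false  [given at root]
3. n2.lim = true  [terminal]
4. n3.depth = -1  [-1]
5. n3.acc = false  [e.lim == false]
6. n4.fin = 21  [terminal]
7. n5.fin = 6  [terminal]
8. n6.lim = false  [terminal]
9. n3.val = 17  [c₁.fin + S.depth + 12]
10. n3.sig = true  [S.acc == false]
11. n8.acc = -8  [terminal]
12. n9.acc = 22  [terminal]
13. n7.cnt = -2  [b₀.acc + 6]
14. n7.idx = 4  [b₁.acc + b₀.acc - 10]
15. n7.sig = 9  [b₁.acc - 13]
16. n1.cnt = 23  [C₁.idx + 19]
17. n1.idx = 18  [C₁.cnt + 20]
18. n1.sig = -2  [C₁.idx - 6]
19. n12.fin = 14  [terminal]
20. n13.fin = -5  [terminal]
21. n11.cnt = 8  [c₁.fin + 13]
22. n11.idx = 14  [c₀.fin]
23. n11.sig = 13  [c₁.fin + 18]
24. n10.cnt = 18  [C₁.cnt * 2 + 2]
25. n10.idx = -4  [C₁.cnt * 2 - 20]
26. n10.sig = -8  [C₁.idx + C₁.sig - 35]
27. n14.sig = -1  [C₀.idx + C₀.sig - 17]
28. n14.hot = 29  [(if S.acc then C₁.cnt else C₀.sig) + 31]
29. n15.sig = -3  [E₀.hot + E₀.sig - 31]
30. n15.hot = 21  [E₀.hot * -1 + 50]
31. n16.lim = true  [terminal]
32. n15.mk = "qw"  ["qw"]
33. n14.mk = "rq"  ["rq"]
34. n0.val = 26  [C₀.cnt * 2 - 20]
35. n0.sig = true  [true]

21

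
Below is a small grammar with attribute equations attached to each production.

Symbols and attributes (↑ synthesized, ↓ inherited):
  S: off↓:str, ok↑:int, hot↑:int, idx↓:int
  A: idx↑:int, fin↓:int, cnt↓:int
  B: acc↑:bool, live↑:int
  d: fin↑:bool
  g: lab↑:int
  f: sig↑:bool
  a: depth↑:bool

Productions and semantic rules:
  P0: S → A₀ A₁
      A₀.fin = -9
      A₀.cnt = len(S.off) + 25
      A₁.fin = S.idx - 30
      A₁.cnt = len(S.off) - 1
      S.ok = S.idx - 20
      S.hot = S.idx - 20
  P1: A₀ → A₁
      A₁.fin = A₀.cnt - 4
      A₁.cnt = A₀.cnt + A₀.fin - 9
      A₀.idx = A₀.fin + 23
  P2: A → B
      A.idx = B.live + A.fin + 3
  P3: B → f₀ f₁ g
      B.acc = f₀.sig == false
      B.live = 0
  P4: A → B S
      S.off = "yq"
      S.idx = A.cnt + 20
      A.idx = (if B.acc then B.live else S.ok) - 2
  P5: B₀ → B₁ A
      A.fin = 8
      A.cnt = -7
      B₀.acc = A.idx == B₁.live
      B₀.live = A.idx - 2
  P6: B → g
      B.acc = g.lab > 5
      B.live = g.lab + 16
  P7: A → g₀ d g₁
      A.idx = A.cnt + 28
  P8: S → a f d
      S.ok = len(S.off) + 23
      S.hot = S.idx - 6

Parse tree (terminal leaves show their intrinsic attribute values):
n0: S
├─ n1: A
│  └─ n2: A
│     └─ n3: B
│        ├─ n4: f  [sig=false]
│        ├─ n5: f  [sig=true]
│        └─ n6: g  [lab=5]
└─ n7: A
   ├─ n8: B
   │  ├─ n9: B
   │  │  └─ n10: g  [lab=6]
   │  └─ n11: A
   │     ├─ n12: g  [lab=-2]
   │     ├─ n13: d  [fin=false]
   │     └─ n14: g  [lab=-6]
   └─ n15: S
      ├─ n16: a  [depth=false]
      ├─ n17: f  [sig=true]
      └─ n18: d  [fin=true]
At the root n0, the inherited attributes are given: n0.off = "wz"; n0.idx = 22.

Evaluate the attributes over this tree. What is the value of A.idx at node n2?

26

1. n0.off = "wz"  [given at root]
2. n0.idx = 22  [given at root]
3. n1.fin = -9  [-9]
4. n1.cnt = 27  [len(S.off) + 25]
5. n2.fin = 23  [A₀.cnt - 4]
6. n2.cnt = 9  [A₀.cnt + A₀.fin - 9]
7. n4.sig = false  [terminal]
8. n5.sig = true  [terminal]
9. n6.lab = 5  [terminal]
10. n3.acc = true  [f₀.sig == false]
11. n3.live = 0  [0]
12. n2.idx = 26  [B.live + A.fin + 3]
13. n1.idx = 14  [A₀.fin + 23]
14. n7.fin = -8  [S.idx - 30]
15. n7.cnt = 1  [len(S.off) - 1]
16. n10.lab = 6  [terminal]
17. n9.acc = true  [g.lab > 5]
18. n9.live = 22  [g.lab + 16]
19. n11.fin = 8  [8]
20. n11.cnt = -7  [-7]
21. n12.lab = -2  [terminal]
22. n13.fin = false  [terminal]
23. n14.lab = -6  [terminal]
24. n11.idx = 21  [A.cnt + 28]
25. n8.acc = false  [A.idx == B₁.live]
26. n8.live = 19  [A.idx - 2]
27. n15.off = "yq"  ["yq"]
28. n15.idx = 21  [A.cnt + 20]
29. n16.depth = false  [terminal]
30. n17.sig = true  [terminal]
31. n18.fin = true  [terminal]
32. n15.ok = 25  [len(S.off) + 23]
33. n15.hot = 15  [S.idx - 6]
34. n7.idx = 23  [(if B.acc then B.live else S.ok) - 2]
35. n0.ok = 2  [S.idx - 20]
36. n0.hot = 2  [S.idx - 20]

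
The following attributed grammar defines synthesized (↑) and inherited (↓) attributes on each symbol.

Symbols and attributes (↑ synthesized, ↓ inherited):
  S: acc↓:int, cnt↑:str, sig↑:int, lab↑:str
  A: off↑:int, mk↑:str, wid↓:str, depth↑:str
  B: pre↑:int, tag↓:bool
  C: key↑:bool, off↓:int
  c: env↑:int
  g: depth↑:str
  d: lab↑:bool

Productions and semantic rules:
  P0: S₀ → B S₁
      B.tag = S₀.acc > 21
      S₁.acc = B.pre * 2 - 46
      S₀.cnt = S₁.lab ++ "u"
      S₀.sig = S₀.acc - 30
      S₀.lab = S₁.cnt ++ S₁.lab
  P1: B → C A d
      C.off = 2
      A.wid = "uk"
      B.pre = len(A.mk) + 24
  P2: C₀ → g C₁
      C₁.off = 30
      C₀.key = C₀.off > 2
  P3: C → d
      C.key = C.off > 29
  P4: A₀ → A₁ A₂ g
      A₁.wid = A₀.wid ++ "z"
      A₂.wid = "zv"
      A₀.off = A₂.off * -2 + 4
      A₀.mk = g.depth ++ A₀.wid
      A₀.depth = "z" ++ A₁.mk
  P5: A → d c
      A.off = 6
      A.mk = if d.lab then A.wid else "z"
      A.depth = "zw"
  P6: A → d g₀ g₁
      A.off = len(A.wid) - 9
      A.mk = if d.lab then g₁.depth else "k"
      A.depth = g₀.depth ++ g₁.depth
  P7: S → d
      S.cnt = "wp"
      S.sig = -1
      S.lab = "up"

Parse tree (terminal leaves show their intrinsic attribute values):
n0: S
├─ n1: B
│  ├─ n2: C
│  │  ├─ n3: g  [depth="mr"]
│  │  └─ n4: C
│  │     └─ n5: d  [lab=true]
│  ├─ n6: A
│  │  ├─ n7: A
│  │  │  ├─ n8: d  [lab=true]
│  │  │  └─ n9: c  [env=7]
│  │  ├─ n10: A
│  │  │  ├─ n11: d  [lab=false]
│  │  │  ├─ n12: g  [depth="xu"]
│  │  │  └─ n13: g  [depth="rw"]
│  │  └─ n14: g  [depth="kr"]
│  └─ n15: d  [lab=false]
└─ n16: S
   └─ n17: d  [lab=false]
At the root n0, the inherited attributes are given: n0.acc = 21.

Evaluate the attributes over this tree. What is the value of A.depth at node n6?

1. n0.acc = 21  [given at root]
2. n1.tag = false  [S₀.acc > 21]
3. n2.off = 2  [2]
4. n3.depth = "mr"  [terminal]
5. n4.off = 30  [30]
6. n5.lab = true  [terminal]
7. n4.key = true  [C.off > 29]
8. n2.key = false  [C₀.off > 2]
9. n6.wid = "uk"  ["uk"]
10. n7.wid = "ukz"  [A₀.wid ++ "z"]
11. n8.lab = true  [terminal]
12. n9.env = 7  [terminal]
13. n7.off = 6  [6]
14. n7.mk = "ukz"  [if d.lab then A.wid else "z"]
15. n7.depth = "zw"  ["zw"]
16. n10.wid = "zv"  ["zv"]
17. n11.lab = false  [terminal]
18. n12.depth = "xu"  [terminal]
19. n13.depth = "rw"  [terminal]
20. n10.off = -7  [len(A.wid) - 9]
21. n10.mk = "k"  [if d.lab then g₁.depth else "k"]
22. n10.depth = "xurw"  [g₀.depth ++ g₁.depth]
23. n14.depth = "kr"  [terminal]
24. n6.off = 18  [A₂.off * -2 + 4]
25. n6.mk = "kruk"  [g.depth ++ A₀.wid]
26. n6.depth = "zukz"  ["z" ++ A₁.mk]
27. n15.lab = false  [terminal]
28. n1.pre = 28  [len(A.mk) + 24]
29. n16.acc = 10  [B.pre * 2 - 46]
30. n17.lab = false  [terminal]
31. n16.cnt = "wp"  ["wp"]
32. n16.sig = -1  [-1]
33. n16.lab = "up"  ["up"]
34. n0.cnt = "upu"  [S₁.lab ++ "u"]
35. n0.sig = -9  [S₀.acc - 30]
36. n0.lab = "wpup"  [S₁.cnt ++ S₁.lab]

"zukz"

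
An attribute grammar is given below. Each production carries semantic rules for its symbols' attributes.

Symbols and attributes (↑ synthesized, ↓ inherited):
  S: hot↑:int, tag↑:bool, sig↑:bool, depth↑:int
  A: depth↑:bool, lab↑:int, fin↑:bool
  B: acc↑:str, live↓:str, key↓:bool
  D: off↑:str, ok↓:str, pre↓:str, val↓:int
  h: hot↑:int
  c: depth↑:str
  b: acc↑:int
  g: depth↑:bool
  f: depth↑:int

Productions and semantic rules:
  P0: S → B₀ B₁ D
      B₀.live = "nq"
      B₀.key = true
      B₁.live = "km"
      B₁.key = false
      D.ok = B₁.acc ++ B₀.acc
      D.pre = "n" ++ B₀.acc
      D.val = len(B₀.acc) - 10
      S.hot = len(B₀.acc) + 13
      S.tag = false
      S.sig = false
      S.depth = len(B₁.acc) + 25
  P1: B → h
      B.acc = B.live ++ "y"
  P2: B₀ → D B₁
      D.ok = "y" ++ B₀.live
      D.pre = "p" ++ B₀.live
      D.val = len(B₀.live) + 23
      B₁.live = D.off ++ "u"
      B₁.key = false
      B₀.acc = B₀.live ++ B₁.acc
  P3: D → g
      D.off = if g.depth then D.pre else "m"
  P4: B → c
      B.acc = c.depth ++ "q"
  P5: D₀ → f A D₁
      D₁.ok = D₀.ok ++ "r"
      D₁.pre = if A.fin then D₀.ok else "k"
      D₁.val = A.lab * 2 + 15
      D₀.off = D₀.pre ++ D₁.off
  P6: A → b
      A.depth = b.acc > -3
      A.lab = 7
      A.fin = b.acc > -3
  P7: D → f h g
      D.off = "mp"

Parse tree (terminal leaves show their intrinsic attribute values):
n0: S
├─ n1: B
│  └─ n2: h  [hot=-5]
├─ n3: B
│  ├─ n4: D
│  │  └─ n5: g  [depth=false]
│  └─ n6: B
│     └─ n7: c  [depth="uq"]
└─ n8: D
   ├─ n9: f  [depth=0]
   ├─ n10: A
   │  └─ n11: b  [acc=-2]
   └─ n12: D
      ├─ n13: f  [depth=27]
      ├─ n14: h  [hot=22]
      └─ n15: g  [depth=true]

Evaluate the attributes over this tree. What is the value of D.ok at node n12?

1. n1.live = "nq"  ["nq"]
2. n1.key = true  [true]
3. n2.hot = -5  [terminal]
4. n1.acc = "nqy"  [B.live ++ "y"]
5. n3.live = "km"  ["km"]
6. n3.key = false  [false]
7. n4.ok = "ykm"  ["y" ++ B₀.live]
8. n4.pre = "pkm"  ["p" ++ B₀.live]
9. n4.val = 25  [len(B₀.live) + 23]
10. n5.depth = false  [terminal]
11. n4.off = "m"  [if g.depth then D.pre else "m"]
12. n6.live = "mu"  [D.off ++ "u"]
13. n6.key = false  [false]
14. n7.depth = "uq"  [terminal]
15. n6.acc = "uqq"  [c.depth ++ "q"]
16. n3.acc = "kmuqq"  [B₀.live ++ B₁.acc]
17. n8.ok = "kmuqqnqy"  [B₁.acc ++ B₀.acc]
18. n8.pre = "nnqy"  ["n" ++ B₀.acc]
19. n8.val = -7  [len(B₀.acc) - 10]
20. n9.depth = 0  [terminal]
21. n11.acc = -2  [terminal]
22. n10.depth = true  [b.acc > -3]
23. n10.lab = 7  [7]
24. n10.fin = true  [b.acc > -3]
25. n12.ok = "kmuqqnqyr"  [D₀.ok ++ "r"]
26. n12.pre = "kmuqqnqy"  [if A.fin then D₀.ok else "k"]
27. n12.val = 29  [A.lab * 2 + 15]
28. n13.depth = 27  [terminal]
29. n14.hot = 22  [terminal]
30. n15.depth = true  [terminal]
31. n12.off = "mp"  ["mp"]
32. n8.off = "nnqymp"  [D₀.pre ++ D₁.off]
33. n0.hot = 16  [len(B₀.acc) + 13]
34. n0.tag = false  [false]
35. n0.sig = false  [false]
36. n0.depth = 30  [len(B₁.acc) + 25]

"kmuqqnqyr"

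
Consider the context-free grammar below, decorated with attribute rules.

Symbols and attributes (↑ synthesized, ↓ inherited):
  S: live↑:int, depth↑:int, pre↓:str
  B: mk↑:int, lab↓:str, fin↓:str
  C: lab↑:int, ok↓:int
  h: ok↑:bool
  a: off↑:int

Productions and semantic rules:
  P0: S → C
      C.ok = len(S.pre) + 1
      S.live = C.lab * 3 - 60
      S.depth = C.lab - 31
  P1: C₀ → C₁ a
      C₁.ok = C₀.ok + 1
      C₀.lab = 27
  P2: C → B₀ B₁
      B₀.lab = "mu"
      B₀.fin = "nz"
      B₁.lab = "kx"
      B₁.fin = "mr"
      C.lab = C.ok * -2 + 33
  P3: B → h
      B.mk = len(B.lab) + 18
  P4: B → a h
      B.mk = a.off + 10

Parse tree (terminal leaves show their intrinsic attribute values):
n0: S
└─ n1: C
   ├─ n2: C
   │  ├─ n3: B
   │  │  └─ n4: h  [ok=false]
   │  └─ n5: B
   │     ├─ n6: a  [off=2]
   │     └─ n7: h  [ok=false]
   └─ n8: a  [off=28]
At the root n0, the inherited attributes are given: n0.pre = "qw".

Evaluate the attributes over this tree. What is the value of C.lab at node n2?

25

1. n0.pre = "qw"  [given at root]
2. n1.ok = 3  [len(S.pre) + 1]
3. n2.ok = 4  [C₀.ok + 1]
4. n3.lab = "mu"  ["mu"]
5. n3.fin = "nz"  ["nz"]
6. n4.ok = false  [terminal]
7. n3.mk = 20  [len(B.lab) + 18]
8. n5.lab = "kx"  ["kx"]
9. n5.fin = "mr"  ["mr"]
10. n6.off = 2  [terminal]
11. n7.ok = false  [terminal]
12. n5.mk = 12  [a.off + 10]
13. n2.lab = 25  [C.ok * -2 + 33]
14. n8.off = 28  [terminal]
15. n1.lab = 27  [27]
16. n0.live = 21  [C.lab * 3 - 60]
17. n0.depth = -4  [C.lab - 31]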